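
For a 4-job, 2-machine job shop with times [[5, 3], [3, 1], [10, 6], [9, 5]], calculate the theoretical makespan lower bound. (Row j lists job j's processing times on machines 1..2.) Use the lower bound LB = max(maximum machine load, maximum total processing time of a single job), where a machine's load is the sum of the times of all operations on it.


Machine loads:
  Machine 1: 5 + 3 + 10 + 9 = 27
  Machine 2: 3 + 1 + 6 + 5 = 15
Max machine load = 27
Job totals:
  Job 1: 8
  Job 2: 4
  Job 3: 16
  Job 4: 14
Max job total = 16
Lower bound = max(27, 16) = 27

27


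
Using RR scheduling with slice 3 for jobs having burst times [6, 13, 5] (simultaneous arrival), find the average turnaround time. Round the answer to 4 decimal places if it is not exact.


Time quantum = 3
Execution trace:
  J1 runs 3 units, time = 3
  J2 runs 3 units, time = 6
  J3 runs 3 units, time = 9
  J1 runs 3 units, time = 12
  J2 runs 3 units, time = 15
  J3 runs 2 units, time = 17
  J2 runs 3 units, time = 20
  J2 runs 3 units, time = 23
  J2 runs 1 units, time = 24
Finish times: [12, 24, 17]
Average turnaround = 53/3 = 17.6667

17.6667


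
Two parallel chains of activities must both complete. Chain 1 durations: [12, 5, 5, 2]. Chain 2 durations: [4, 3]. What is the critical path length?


Path A total = 12 + 5 + 5 + 2 = 24
Path B total = 4 + 3 = 7
Critical path = longest path = max(24, 7) = 24

24


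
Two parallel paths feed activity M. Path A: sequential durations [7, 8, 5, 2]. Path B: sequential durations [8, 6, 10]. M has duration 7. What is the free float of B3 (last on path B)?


ES(B3) = sum of predecessors on chain B = 14
EF(B3) = ES + duration = 14 + 10 = 24
Successor of B3 is M. ES(M) = max(sum(A), sum(B)) = max(22, 24) = 24
Free float = ES(successor) - EF(current) = 24 - 24 = 0

0


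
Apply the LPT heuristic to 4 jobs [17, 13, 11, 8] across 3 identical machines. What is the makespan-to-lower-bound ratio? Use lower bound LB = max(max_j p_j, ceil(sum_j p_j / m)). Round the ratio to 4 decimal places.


LPT order: [17, 13, 11, 8]
Machine loads after assignment: [17, 13, 19]
LPT makespan = 19
Lower bound = max(max_job, ceil(total/3)) = max(17, 17) = 17
Ratio = 19 / 17 = 1.1176

1.1176


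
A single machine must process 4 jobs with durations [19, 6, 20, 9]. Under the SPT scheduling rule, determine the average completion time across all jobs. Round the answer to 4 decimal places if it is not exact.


Sort jobs by processing time (SPT order): [6, 9, 19, 20]
Compute completion times sequentially:
  Job 1: processing = 6, completes at 6
  Job 2: processing = 9, completes at 15
  Job 3: processing = 19, completes at 34
  Job 4: processing = 20, completes at 54
Sum of completion times = 109
Average completion time = 109/4 = 27.25

27.25


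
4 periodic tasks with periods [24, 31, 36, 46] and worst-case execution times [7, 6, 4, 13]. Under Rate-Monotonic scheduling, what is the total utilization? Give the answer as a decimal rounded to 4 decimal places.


Compute individual utilizations (exact fractions):
  Task 1: C/T = 7/24 (approx. 0.2917)
  Task 2: C/T = 6/31 (approx. 0.1935)
  Task 3: C/T = 4/36 = 1/9 (approx. 0.1111)
  Task 4: C/T = 13/46 (approx. 0.2826)
Total utilization U = 7/24 + 6/31 + 1/9 + 13/46 = 45121/51336
Rounded to 4 decimal places: U = 0.8789
RM (Liu & Layland) bound for 4 tasks = 0.756828; compare with U = 45121/51336 (approx. 0.878935)
bound < U <= 1, so the RM sufficient condition is not met (inconclusive; an exact test such as response-time analysis is needed).

0.8789


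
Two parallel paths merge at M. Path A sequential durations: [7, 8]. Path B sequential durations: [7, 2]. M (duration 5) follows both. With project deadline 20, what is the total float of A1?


Forward pass: ES(A1) = sum of predecessors on chain A = 0
EF = ES + duration = 0 + 7 = 7
Backward pass: LF(M) = deadline = 20; LS(M) = 20 - 5 = 15
LF(A1) = LS(M) - sum(successors on chain A) = 15 - 8 = 7
LS = LF - duration = 7 - 7 = 0
Total float = LS - ES = 0 - 0 = 0

0


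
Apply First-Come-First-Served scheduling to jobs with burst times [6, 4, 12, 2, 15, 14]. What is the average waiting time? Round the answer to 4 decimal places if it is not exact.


FCFS order (as given): [6, 4, 12, 2, 15, 14]
Waiting times:
  Job 1: wait = 0
  Job 2: wait = 6
  Job 3: wait = 10
  Job 4: wait = 22
  Job 5: wait = 24
  Job 6: wait = 39
Sum of waiting times = 101
Average waiting time = 101/6 = 16.8333

16.8333


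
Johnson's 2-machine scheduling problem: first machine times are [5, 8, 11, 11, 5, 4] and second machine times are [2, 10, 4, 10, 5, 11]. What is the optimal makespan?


Apply Johnson's rule:
  Group 1 (a <= b): [(6, 4, 11), (5, 5, 5), (2, 8, 10)]
  Group 2 (a > b): [(4, 11, 10), (3, 11, 4), (1, 5, 2)]
Optimal job order: [6, 5, 2, 4, 3, 1]
Schedule:
  Job 6: M1 done at 4, M2 done at 15
  Job 5: M1 done at 9, M2 done at 20
  Job 2: M1 done at 17, M2 done at 30
  Job 4: M1 done at 28, M2 done at 40
  Job 3: M1 done at 39, M2 done at 44
  Job 1: M1 done at 44, M2 done at 46
Makespan = 46

46


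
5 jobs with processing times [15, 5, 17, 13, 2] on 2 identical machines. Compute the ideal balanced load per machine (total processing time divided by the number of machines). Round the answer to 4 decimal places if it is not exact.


Total processing time = 15 + 5 + 17 + 13 + 2 = 52
Number of machines = 2
Ideal balanced load = 52 / 2 = 26.0

26.0


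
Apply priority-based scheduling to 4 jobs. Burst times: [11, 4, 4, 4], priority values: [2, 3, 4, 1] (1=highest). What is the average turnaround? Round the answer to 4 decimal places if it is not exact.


Sort by priority (ascending = highest first):
Order: [(1, 4), (2, 11), (3, 4), (4, 4)]
Completion times:
  Priority 1, burst=4, C=4
  Priority 2, burst=11, C=15
  Priority 3, burst=4, C=19
  Priority 4, burst=4, C=23
Average turnaround = 61/4 = 15.25

15.25


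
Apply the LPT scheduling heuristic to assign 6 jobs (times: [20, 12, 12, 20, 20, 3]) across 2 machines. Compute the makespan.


Sort jobs in decreasing order (LPT): [20, 20, 20, 12, 12, 3]
Assign each job to the least loaded machine:
  Machine 1: jobs [20, 20, 3], load = 43
  Machine 2: jobs [20, 12, 12], load = 44
Makespan = max load = 44

44


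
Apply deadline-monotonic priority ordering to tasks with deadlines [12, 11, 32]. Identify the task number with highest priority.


Sort tasks by relative deadline (ascending):
  Task 2: deadline = 11
  Task 1: deadline = 12
  Task 3: deadline = 32
Priority order (highest first): [2, 1, 3]
Highest priority task = 2

2


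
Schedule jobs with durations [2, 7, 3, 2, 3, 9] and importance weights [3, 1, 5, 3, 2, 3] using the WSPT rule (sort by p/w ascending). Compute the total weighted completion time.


Compute p/w ratios and sort ascending (WSPT): [(3, 5), (2, 3), (2, 3), (3, 2), (9, 3), (7, 1)]
Compute weighted completion times:
  Job (p=3,w=5): C=3, w*C=5*3=15
  Job (p=2,w=3): C=5, w*C=3*5=15
  Job (p=2,w=3): C=7, w*C=3*7=21
  Job (p=3,w=2): C=10, w*C=2*10=20
  Job (p=9,w=3): C=19, w*C=3*19=57
  Job (p=7,w=1): C=26, w*C=1*26=26
Total weighted completion time = 154

154


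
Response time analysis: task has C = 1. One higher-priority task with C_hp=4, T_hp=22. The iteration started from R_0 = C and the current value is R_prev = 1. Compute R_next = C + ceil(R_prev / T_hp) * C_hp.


R_next = C + ceil(R_prev / T_hp) * C_hp
ceil(1 / 22) = ceil(0.0455) = 1
Interference = 1 * 4 = 4
R_next = 1 + 4 = 5

5


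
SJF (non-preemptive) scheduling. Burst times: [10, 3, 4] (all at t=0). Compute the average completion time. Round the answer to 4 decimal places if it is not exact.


SJF order (ascending): [3, 4, 10]
Completion times:
  Job 1: burst=3, C=3
  Job 2: burst=4, C=7
  Job 3: burst=10, C=17
Average completion = 27/3 = 9.0

9.0


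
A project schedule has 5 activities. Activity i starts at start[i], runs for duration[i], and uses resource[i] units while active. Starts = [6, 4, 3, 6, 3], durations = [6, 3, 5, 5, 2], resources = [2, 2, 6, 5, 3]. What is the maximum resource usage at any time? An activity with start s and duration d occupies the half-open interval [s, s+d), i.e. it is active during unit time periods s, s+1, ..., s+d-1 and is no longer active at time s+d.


Each activity i is active on [start_i, start_i + duration_i).
Compute total resource usage per time slot:
  t=0: active resources = [], total = 0
  t=1: active resources = [], total = 0
  t=2: active resources = [], total = 0
  t=3: active resources = [6, 3], total = 9
  t=4: active resources = [2, 6, 3], total = 11
  t=5: active resources = [2, 6], total = 8
  t=6: active resources = [2, 2, 6, 5], total = 15
  t=7: active resources = [2, 6, 5], total = 13
  t=8: active resources = [2, 5], total = 7
  t=9: active resources = [2, 5], total = 7
  t=10: active resources = [2, 5], total = 7
  t=11: active resources = [2], total = 2
Peak resource demand = 15

15


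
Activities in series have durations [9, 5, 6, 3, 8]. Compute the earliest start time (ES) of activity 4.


Activity 4 starts after activities 1 through 3 complete.
Predecessor durations: [9, 5, 6]
ES = 9 + 5 + 6 = 20

20


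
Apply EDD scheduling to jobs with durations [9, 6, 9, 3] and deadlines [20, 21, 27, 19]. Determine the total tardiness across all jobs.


Sort by due date (EDD order): [(3, 19), (9, 20), (6, 21), (9, 27)]
Compute completion times and tardiness:
  Job 1: p=3, d=19, C=3, tardiness=max(0,3-19)=0
  Job 2: p=9, d=20, C=12, tardiness=max(0,12-20)=0
  Job 3: p=6, d=21, C=18, tardiness=max(0,18-21)=0
  Job 4: p=9, d=27, C=27, tardiness=max(0,27-27)=0
Total tardiness = 0

0


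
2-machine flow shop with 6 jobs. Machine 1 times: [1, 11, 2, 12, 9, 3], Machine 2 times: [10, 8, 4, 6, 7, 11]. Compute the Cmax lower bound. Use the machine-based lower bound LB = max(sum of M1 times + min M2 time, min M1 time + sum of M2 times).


LB1 = sum(M1 times) + min(M2 times) = 38 + 4 = 42
LB2 = min(M1 times) + sum(M2 times) = 1 + 46 = 47
Lower bound = max(LB1, LB2) = max(42, 47) = 47

47


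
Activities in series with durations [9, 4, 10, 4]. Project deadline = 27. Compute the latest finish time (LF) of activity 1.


LF(activity 1) = deadline - sum of successor durations
Successors: activities 2 through 4 with durations [4, 10, 4]
Sum of successor durations = 18
LF = 27 - 18 = 9

9


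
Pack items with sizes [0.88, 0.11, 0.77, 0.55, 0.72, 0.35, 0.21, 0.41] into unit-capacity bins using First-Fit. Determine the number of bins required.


Place items sequentially using First-Fit:
  Item 0.88 -> new Bin 1
  Item 0.11 -> Bin 1 (now 0.99)
  Item 0.77 -> new Bin 2
  Item 0.55 -> new Bin 3
  Item 0.72 -> new Bin 4
  Item 0.35 -> Bin 3 (now 0.9)
  Item 0.21 -> Bin 2 (now 0.98)
  Item 0.41 -> new Bin 5
Total bins used = 5

5


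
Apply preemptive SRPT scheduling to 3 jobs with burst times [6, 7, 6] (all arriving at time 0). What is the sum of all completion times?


Since all jobs arrive at t=0, SRPT equals SPT ordering.
SPT order: [6, 6, 7]
Completion times:
  Job 1: p=6, C=6
  Job 2: p=6, C=12
  Job 3: p=7, C=19
Total completion time = 6 + 12 + 19 = 37

37


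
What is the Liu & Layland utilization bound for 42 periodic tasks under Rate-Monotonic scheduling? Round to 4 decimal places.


Compute 2^(1/42) = 1.0166404394
Subtract 1: 1.0166404394 - 1 = 0.0166404394
Multiply by n: 42 * 0.0166404394 = 0.6988984548
Round to 4 dp: 0.6989

0.6989


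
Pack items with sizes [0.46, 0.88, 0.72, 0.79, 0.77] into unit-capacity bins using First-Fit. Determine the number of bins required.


Place items sequentially using First-Fit:
  Item 0.46 -> new Bin 1
  Item 0.88 -> new Bin 2
  Item 0.72 -> new Bin 3
  Item 0.79 -> new Bin 4
  Item 0.77 -> new Bin 5
Total bins used = 5

5


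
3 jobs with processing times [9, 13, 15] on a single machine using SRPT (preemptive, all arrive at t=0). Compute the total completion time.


Since all jobs arrive at t=0, SRPT equals SPT ordering.
SPT order: [9, 13, 15]
Completion times:
  Job 1: p=9, C=9
  Job 2: p=13, C=22
  Job 3: p=15, C=37
Total completion time = 9 + 22 + 37 = 68

68


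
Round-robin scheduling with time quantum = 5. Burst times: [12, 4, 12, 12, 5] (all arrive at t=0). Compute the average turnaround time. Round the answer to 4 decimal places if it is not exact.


Time quantum = 5
Execution trace:
  J1 runs 5 units, time = 5
  J2 runs 4 units, time = 9
  J3 runs 5 units, time = 14
  J4 runs 5 units, time = 19
  J5 runs 5 units, time = 24
  J1 runs 5 units, time = 29
  J3 runs 5 units, time = 34
  J4 runs 5 units, time = 39
  J1 runs 2 units, time = 41
  J3 runs 2 units, time = 43
  J4 runs 2 units, time = 45
Finish times: [41, 9, 43, 45, 24]
Average turnaround = 162/5 = 32.4

32.4


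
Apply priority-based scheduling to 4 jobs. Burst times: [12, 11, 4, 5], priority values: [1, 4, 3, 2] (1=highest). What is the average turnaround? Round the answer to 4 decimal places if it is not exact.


Sort by priority (ascending = highest first):
Order: [(1, 12), (2, 5), (3, 4), (4, 11)]
Completion times:
  Priority 1, burst=12, C=12
  Priority 2, burst=5, C=17
  Priority 3, burst=4, C=21
  Priority 4, burst=11, C=32
Average turnaround = 82/4 = 20.5

20.5


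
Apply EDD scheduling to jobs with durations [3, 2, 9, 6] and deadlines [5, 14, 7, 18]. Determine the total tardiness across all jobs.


Sort by due date (EDD order): [(3, 5), (9, 7), (2, 14), (6, 18)]
Compute completion times and tardiness:
  Job 1: p=3, d=5, C=3, tardiness=max(0,3-5)=0
  Job 2: p=9, d=7, C=12, tardiness=max(0,12-7)=5
  Job 3: p=2, d=14, C=14, tardiness=max(0,14-14)=0
  Job 4: p=6, d=18, C=20, tardiness=max(0,20-18)=2
Total tardiness = 7

7


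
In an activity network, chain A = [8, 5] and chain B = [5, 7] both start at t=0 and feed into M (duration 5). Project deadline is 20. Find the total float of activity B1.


Forward pass: ES(B1) = sum of predecessors on chain B = 0
EF = ES + duration = 0 + 5 = 5
Backward pass: LF(M) = deadline = 20; LS(M) = 20 - 5 = 15
LF(B1) = LS(M) - sum(successors on chain B) = 15 - 7 = 8
LS = LF - duration = 8 - 5 = 3
Total float = LS - ES = 3 - 0 = 3

3


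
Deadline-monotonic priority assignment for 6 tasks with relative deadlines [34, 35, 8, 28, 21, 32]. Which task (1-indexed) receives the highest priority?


Sort tasks by relative deadline (ascending):
  Task 3: deadline = 8
  Task 5: deadline = 21
  Task 4: deadline = 28
  Task 6: deadline = 32
  Task 1: deadline = 34
  Task 2: deadline = 35
Priority order (highest first): [3, 5, 4, 6, 1, 2]
Highest priority task = 3

3


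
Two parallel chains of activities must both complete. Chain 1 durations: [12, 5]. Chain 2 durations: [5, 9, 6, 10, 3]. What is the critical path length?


Path A total = 12 + 5 = 17
Path B total = 5 + 9 + 6 + 10 + 3 = 33
Critical path = longest path = max(17, 33) = 33

33


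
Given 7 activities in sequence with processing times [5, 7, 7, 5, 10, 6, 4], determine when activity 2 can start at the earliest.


Activity 2 starts after activities 1 through 1 complete.
Predecessor durations: [5]
ES = 5 = 5

5


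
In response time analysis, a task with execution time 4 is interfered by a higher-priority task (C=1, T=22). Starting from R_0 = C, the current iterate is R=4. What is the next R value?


R_next = C + ceil(R_prev / T_hp) * C_hp
ceil(4 / 22) = ceil(0.1818) = 1
Interference = 1 * 1 = 1
R_next = 4 + 1 = 5

5


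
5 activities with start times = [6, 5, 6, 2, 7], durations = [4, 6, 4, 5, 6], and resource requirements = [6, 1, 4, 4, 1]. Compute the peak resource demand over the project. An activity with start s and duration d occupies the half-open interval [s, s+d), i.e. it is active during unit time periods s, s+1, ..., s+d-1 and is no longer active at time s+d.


Each activity i is active on [start_i, start_i + duration_i).
Compute total resource usage per time slot:
  t=0: active resources = [], total = 0
  t=1: active resources = [], total = 0
  t=2: active resources = [4], total = 4
  t=3: active resources = [4], total = 4
  t=4: active resources = [4], total = 4
  t=5: active resources = [1, 4], total = 5
  t=6: active resources = [6, 1, 4, 4], total = 15
  t=7: active resources = [6, 1, 4, 1], total = 12
  t=8: active resources = [6, 1, 4, 1], total = 12
  t=9: active resources = [6, 1, 4, 1], total = 12
  t=10: active resources = [1, 1], total = 2
  t=11: active resources = [1], total = 1
  t=12: active resources = [1], total = 1
Peak resource demand = 15

15


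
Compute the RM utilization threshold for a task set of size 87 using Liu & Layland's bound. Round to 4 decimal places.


Compute 2^(1/87) = 1.0079990316
Subtract 1: 1.0079990316 - 1 = 0.0079990316
Multiply by n: 87 * 0.0079990316 = 0.6959157492
Round to 4 dp: 0.6959

0.6959


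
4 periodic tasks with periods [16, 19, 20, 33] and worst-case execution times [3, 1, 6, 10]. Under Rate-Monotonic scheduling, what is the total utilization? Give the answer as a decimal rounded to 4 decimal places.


Compute individual utilizations (exact fractions):
  Task 1: C/T = 3/16 (approx. 0.1875)
  Task 2: C/T = 1/19 (approx. 0.0526)
  Task 3: C/T = 6/20 = 3/10 (approx. 0.3)
  Task 4: C/T = 10/33 (approx. 0.303)
Total utilization U = 3/16 + 1/19 + 3/10 + 10/33 = 42293/50160
Rounded to 4 decimal places: U = 0.8432
RM (Liu & Layland) bound for 4 tasks = 0.756828; compare with U = 42293/50160 (approx. 0.843162)
bound < U <= 1, so the RM sufficient condition is not met (inconclusive; an exact test such as response-time analysis is needed).

0.8432


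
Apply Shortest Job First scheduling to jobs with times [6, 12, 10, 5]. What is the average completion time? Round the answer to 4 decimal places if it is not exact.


SJF order (ascending): [5, 6, 10, 12]
Completion times:
  Job 1: burst=5, C=5
  Job 2: burst=6, C=11
  Job 3: burst=10, C=21
  Job 4: burst=12, C=33
Average completion = 70/4 = 17.5

17.5


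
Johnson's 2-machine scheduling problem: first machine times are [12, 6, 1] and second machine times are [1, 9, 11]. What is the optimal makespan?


Apply Johnson's rule:
  Group 1 (a <= b): [(3, 1, 11), (2, 6, 9)]
  Group 2 (a > b): [(1, 12, 1)]
Optimal job order: [3, 2, 1]
Schedule:
  Job 3: M1 done at 1, M2 done at 12
  Job 2: M1 done at 7, M2 done at 21
  Job 1: M1 done at 19, M2 done at 22
Makespan = 22

22


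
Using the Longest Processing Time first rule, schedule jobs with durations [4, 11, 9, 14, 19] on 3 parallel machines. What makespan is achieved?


Sort jobs in decreasing order (LPT): [19, 14, 11, 9, 4]
Assign each job to the least loaded machine:
  Machine 1: jobs [19], load = 19
  Machine 2: jobs [14, 4], load = 18
  Machine 3: jobs [11, 9], load = 20
Makespan = max load = 20

20


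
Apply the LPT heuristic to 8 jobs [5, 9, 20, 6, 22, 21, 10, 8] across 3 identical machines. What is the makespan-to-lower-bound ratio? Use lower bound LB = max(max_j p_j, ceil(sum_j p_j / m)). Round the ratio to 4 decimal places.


LPT order: [22, 21, 20, 10, 9, 8, 6, 5]
Machine loads after assignment: [36, 35, 30]
LPT makespan = 36
Lower bound = max(max_job, ceil(total/3)) = max(22, 34) = 34
Ratio = 36 / 34 = 1.0588

1.0588


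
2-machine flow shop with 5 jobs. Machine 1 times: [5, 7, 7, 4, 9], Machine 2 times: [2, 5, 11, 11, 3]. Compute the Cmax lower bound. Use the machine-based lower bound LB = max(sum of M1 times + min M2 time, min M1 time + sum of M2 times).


LB1 = sum(M1 times) + min(M2 times) = 32 + 2 = 34
LB2 = min(M1 times) + sum(M2 times) = 4 + 32 = 36
Lower bound = max(LB1, LB2) = max(34, 36) = 36

36


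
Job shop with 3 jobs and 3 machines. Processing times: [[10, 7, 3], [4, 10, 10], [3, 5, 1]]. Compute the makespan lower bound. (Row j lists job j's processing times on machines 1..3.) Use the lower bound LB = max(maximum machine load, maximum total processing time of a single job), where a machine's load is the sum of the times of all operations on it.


Machine loads:
  Machine 1: 10 + 4 + 3 = 17
  Machine 2: 7 + 10 + 5 = 22
  Machine 3: 3 + 10 + 1 = 14
Max machine load = 22
Job totals:
  Job 1: 20
  Job 2: 24
  Job 3: 9
Max job total = 24
Lower bound = max(22, 24) = 24

24


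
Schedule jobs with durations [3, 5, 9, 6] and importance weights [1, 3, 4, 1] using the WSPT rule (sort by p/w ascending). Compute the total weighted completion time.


Compute p/w ratios and sort ascending (WSPT): [(5, 3), (9, 4), (3, 1), (6, 1)]
Compute weighted completion times:
  Job (p=5,w=3): C=5, w*C=3*5=15
  Job (p=9,w=4): C=14, w*C=4*14=56
  Job (p=3,w=1): C=17, w*C=1*17=17
  Job (p=6,w=1): C=23, w*C=1*23=23
Total weighted completion time = 111

111


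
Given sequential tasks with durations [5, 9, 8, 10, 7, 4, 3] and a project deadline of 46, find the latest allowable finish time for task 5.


LF(activity 5) = deadline - sum of successor durations
Successors: activities 6 through 7 with durations [4, 3]
Sum of successor durations = 7
LF = 46 - 7 = 39

39


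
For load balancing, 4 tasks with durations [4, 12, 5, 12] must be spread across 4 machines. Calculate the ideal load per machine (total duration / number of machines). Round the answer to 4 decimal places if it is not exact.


Total processing time = 4 + 12 + 5 + 12 = 33
Number of machines = 4
Ideal balanced load = 33 / 4 = 8.25

8.25


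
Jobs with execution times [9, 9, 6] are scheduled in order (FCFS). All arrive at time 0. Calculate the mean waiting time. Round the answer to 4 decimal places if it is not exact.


FCFS order (as given): [9, 9, 6]
Waiting times:
  Job 1: wait = 0
  Job 2: wait = 9
  Job 3: wait = 18
Sum of waiting times = 27
Average waiting time = 27/3 = 9.0

9.0


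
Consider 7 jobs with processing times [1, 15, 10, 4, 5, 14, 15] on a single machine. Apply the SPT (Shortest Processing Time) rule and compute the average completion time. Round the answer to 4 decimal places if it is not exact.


Sort jobs by processing time (SPT order): [1, 4, 5, 10, 14, 15, 15]
Compute completion times sequentially:
  Job 1: processing = 1, completes at 1
  Job 2: processing = 4, completes at 5
  Job 3: processing = 5, completes at 10
  Job 4: processing = 10, completes at 20
  Job 5: processing = 14, completes at 34
  Job 6: processing = 15, completes at 49
  Job 7: processing = 15, completes at 64
Sum of completion times = 183
Average completion time = 183/7 = 26.1429

26.1429


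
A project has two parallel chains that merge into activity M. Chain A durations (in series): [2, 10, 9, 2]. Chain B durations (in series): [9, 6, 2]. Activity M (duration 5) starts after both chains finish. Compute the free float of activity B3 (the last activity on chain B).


ES(B3) = sum of predecessors on chain B = 15
EF(B3) = ES + duration = 15 + 2 = 17
Successor of B3 is M. ES(M) = max(sum(A), sum(B)) = max(23, 17) = 23
Free float = ES(successor) - EF(current) = 23 - 17 = 6

6


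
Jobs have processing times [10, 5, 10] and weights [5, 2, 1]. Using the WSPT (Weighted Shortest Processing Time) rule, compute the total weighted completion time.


Compute p/w ratios and sort ascending (WSPT): [(10, 5), (5, 2), (10, 1)]
Compute weighted completion times:
  Job (p=10,w=5): C=10, w*C=5*10=50
  Job (p=5,w=2): C=15, w*C=2*15=30
  Job (p=10,w=1): C=25, w*C=1*25=25
Total weighted completion time = 105

105


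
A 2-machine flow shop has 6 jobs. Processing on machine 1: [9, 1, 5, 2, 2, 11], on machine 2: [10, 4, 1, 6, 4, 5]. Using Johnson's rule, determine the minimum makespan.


Apply Johnson's rule:
  Group 1 (a <= b): [(2, 1, 4), (4, 2, 6), (5, 2, 4), (1, 9, 10)]
  Group 2 (a > b): [(6, 11, 5), (3, 5, 1)]
Optimal job order: [2, 4, 5, 1, 6, 3]
Schedule:
  Job 2: M1 done at 1, M2 done at 5
  Job 4: M1 done at 3, M2 done at 11
  Job 5: M1 done at 5, M2 done at 15
  Job 1: M1 done at 14, M2 done at 25
  Job 6: M1 done at 25, M2 done at 30
  Job 3: M1 done at 30, M2 done at 31
Makespan = 31

31


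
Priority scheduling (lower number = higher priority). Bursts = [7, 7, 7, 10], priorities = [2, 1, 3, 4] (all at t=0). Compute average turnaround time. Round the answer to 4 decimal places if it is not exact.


Sort by priority (ascending = highest first):
Order: [(1, 7), (2, 7), (3, 7), (4, 10)]
Completion times:
  Priority 1, burst=7, C=7
  Priority 2, burst=7, C=14
  Priority 3, burst=7, C=21
  Priority 4, burst=10, C=31
Average turnaround = 73/4 = 18.25

18.25


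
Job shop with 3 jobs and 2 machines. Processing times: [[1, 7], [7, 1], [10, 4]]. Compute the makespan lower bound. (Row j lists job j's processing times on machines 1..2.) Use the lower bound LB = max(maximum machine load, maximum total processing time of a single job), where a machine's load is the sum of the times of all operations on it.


Machine loads:
  Machine 1: 1 + 7 + 10 = 18
  Machine 2: 7 + 1 + 4 = 12
Max machine load = 18
Job totals:
  Job 1: 8
  Job 2: 8
  Job 3: 14
Max job total = 14
Lower bound = max(18, 14) = 18

18


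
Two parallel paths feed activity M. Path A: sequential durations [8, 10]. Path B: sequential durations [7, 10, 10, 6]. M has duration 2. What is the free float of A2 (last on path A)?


ES(A2) = sum of predecessors on chain A = 8
EF(A2) = ES + duration = 8 + 10 = 18
Successor of A2 is M. ES(M) = max(sum(A), sum(B)) = max(18, 33) = 33
Free float = ES(successor) - EF(current) = 33 - 18 = 15

15


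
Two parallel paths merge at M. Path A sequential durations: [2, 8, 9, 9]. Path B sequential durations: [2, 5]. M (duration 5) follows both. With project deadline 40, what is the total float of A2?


Forward pass: ES(A2) = sum of predecessors on chain A = 2
EF = ES + duration = 2 + 8 = 10
Backward pass: LF(M) = deadline = 40; LS(M) = 40 - 5 = 35
LF(A2) = LS(M) - sum(successors on chain A) = 35 - 18 = 17
LS = LF - duration = 17 - 8 = 9
Total float = LS - ES = 9 - 2 = 7

7


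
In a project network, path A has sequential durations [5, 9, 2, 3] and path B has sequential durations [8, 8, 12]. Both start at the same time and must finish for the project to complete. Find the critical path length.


Path A total = 5 + 9 + 2 + 3 = 19
Path B total = 8 + 8 + 12 = 28
Critical path = longest path = max(19, 28) = 28

28


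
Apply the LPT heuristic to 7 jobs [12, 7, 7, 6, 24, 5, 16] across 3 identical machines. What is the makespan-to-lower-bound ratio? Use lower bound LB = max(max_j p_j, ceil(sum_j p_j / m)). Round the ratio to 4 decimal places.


LPT order: [24, 16, 12, 7, 7, 6, 5]
Machine loads after assignment: [24, 28, 25]
LPT makespan = 28
Lower bound = max(max_job, ceil(total/3)) = max(24, 26) = 26
Ratio = 28 / 26 = 1.0769

1.0769


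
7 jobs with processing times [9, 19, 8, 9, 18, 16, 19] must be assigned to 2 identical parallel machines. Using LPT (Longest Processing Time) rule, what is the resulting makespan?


Sort jobs in decreasing order (LPT): [19, 19, 18, 16, 9, 9, 8]
Assign each job to the least loaded machine:
  Machine 1: jobs [19, 18, 9], load = 46
  Machine 2: jobs [19, 16, 9, 8], load = 52
Makespan = max load = 52

52


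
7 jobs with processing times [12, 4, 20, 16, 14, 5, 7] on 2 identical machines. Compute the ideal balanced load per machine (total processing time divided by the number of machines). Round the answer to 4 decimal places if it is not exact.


Total processing time = 12 + 4 + 20 + 16 + 14 + 5 + 7 = 78
Number of machines = 2
Ideal balanced load = 78 / 2 = 39.0

39.0


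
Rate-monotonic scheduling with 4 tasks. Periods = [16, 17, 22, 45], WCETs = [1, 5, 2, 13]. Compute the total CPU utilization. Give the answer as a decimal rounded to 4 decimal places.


Compute individual utilizations (exact fractions):
  Task 1: C/T = 1/16 (approx. 0.0625)
  Task 2: C/T = 5/17 (approx. 0.2941)
  Task 3: C/T = 2/22 = 1/11 (approx. 0.0909)
  Task 4: C/T = 13/45 (approx. 0.2889)
Total utilization U = 1/16 + 5/17 + 1/11 + 13/45 = 99151/134640
Rounded to 4 decimal places: U = 0.7364
RM (Liu & Layland) bound for 4 tasks = 0.756828; compare with U = 99151/134640 (approx. 0.736416)
U <= bound, so schedulable by RM sufficient condition.

0.7364


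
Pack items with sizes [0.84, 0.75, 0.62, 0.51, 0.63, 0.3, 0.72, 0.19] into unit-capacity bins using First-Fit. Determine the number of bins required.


Place items sequentially using First-Fit:
  Item 0.84 -> new Bin 1
  Item 0.75 -> new Bin 2
  Item 0.62 -> new Bin 3
  Item 0.51 -> new Bin 4
  Item 0.63 -> new Bin 5
  Item 0.3 -> Bin 3 (now 0.92)
  Item 0.72 -> new Bin 6
  Item 0.19 -> Bin 2 (now 0.94)
Total bins used = 6

6


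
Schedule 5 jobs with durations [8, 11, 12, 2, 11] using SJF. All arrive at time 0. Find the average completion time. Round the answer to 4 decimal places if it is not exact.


SJF order (ascending): [2, 8, 11, 11, 12]
Completion times:
  Job 1: burst=2, C=2
  Job 2: burst=8, C=10
  Job 3: burst=11, C=21
  Job 4: burst=11, C=32
  Job 5: burst=12, C=44
Average completion = 109/5 = 21.8

21.8


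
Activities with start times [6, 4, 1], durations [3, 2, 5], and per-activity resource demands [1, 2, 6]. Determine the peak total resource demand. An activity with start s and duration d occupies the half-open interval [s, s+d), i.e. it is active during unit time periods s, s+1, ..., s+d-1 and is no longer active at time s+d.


Each activity i is active on [start_i, start_i + duration_i).
Compute total resource usage per time slot:
  t=0: active resources = [], total = 0
  t=1: active resources = [6], total = 6
  t=2: active resources = [6], total = 6
  t=3: active resources = [6], total = 6
  t=4: active resources = [2, 6], total = 8
  t=5: active resources = [2, 6], total = 8
  t=6: active resources = [1], total = 1
  t=7: active resources = [1], total = 1
  t=8: active resources = [1], total = 1
Peak resource demand = 8

8


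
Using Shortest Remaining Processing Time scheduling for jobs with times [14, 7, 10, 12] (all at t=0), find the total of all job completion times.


Since all jobs arrive at t=0, SRPT equals SPT ordering.
SPT order: [7, 10, 12, 14]
Completion times:
  Job 1: p=7, C=7
  Job 2: p=10, C=17
  Job 3: p=12, C=29
  Job 4: p=14, C=43
Total completion time = 7 + 17 + 29 + 43 = 96

96


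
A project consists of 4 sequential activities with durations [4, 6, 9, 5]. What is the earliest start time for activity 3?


Activity 3 starts after activities 1 through 2 complete.
Predecessor durations: [4, 6]
ES = 4 + 6 = 10

10


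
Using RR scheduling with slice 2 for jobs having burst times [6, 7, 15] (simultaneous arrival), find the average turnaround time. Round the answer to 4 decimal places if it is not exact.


Time quantum = 2
Execution trace:
  J1 runs 2 units, time = 2
  J2 runs 2 units, time = 4
  J3 runs 2 units, time = 6
  J1 runs 2 units, time = 8
  J2 runs 2 units, time = 10
  J3 runs 2 units, time = 12
  J1 runs 2 units, time = 14
  J2 runs 2 units, time = 16
  J3 runs 2 units, time = 18
  J2 runs 1 units, time = 19
  J3 runs 2 units, time = 21
  J3 runs 2 units, time = 23
  J3 runs 2 units, time = 25
  J3 runs 2 units, time = 27
  J3 runs 1 units, time = 28
Finish times: [14, 19, 28]
Average turnaround = 61/3 = 20.3333

20.3333


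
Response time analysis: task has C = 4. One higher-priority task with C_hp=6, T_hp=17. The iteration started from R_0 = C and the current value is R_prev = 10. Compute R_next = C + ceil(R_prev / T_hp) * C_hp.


R_next = C + ceil(R_prev / T_hp) * C_hp
ceil(10 / 17) = ceil(0.5882) = 1
Interference = 1 * 6 = 6
R_next = 4 + 6 = 10
R_next = R_prev, so the iteration has converged (response time = 10).

10


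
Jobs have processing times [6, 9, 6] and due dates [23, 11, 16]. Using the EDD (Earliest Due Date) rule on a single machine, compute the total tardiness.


Sort by due date (EDD order): [(9, 11), (6, 16), (6, 23)]
Compute completion times and tardiness:
  Job 1: p=9, d=11, C=9, tardiness=max(0,9-11)=0
  Job 2: p=6, d=16, C=15, tardiness=max(0,15-16)=0
  Job 3: p=6, d=23, C=21, tardiness=max(0,21-23)=0
Total tardiness = 0

0


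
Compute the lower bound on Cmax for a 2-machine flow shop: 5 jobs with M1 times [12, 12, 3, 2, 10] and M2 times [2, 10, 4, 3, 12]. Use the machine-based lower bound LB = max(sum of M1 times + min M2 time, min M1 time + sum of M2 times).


LB1 = sum(M1 times) + min(M2 times) = 39 + 2 = 41
LB2 = min(M1 times) + sum(M2 times) = 2 + 31 = 33
Lower bound = max(LB1, LB2) = max(41, 33) = 41

41


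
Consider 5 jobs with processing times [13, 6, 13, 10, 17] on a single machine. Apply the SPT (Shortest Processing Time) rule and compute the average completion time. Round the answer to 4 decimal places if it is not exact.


Sort jobs by processing time (SPT order): [6, 10, 13, 13, 17]
Compute completion times sequentially:
  Job 1: processing = 6, completes at 6
  Job 2: processing = 10, completes at 16
  Job 3: processing = 13, completes at 29
  Job 4: processing = 13, completes at 42
  Job 5: processing = 17, completes at 59
Sum of completion times = 152
Average completion time = 152/5 = 30.4

30.4


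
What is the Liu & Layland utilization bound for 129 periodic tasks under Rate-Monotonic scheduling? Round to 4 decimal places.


Compute 2^(1/129) = 1.0053876957
Subtract 1: 1.0053876957 - 1 = 0.0053876957
Multiply by n: 129 * 0.0053876957 = 0.6950127453
Round to 4 dp: 0.6950

0.6950


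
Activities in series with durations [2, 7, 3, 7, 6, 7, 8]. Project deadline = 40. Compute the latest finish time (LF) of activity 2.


LF(activity 2) = deadline - sum of successor durations
Successors: activities 3 through 7 with durations [3, 7, 6, 7, 8]
Sum of successor durations = 31
LF = 40 - 31 = 9

9


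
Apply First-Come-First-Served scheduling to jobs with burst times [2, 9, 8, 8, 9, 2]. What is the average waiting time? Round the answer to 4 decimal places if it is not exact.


FCFS order (as given): [2, 9, 8, 8, 9, 2]
Waiting times:
  Job 1: wait = 0
  Job 2: wait = 2
  Job 3: wait = 11
  Job 4: wait = 19
  Job 5: wait = 27
  Job 6: wait = 36
Sum of waiting times = 95
Average waiting time = 95/6 = 15.8333

15.8333


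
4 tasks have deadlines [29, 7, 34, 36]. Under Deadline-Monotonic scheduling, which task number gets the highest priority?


Sort tasks by relative deadline (ascending):
  Task 2: deadline = 7
  Task 1: deadline = 29
  Task 3: deadline = 34
  Task 4: deadline = 36
Priority order (highest first): [2, 1, 3, 4]
Highest priority task = 2

2


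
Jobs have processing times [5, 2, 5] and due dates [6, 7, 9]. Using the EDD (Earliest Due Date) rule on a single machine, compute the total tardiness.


Sort by due date (EDD order): [(5, 6), (2, 7), (5, 9)]
Compute completion times and tardiness:
  Job 1: p=5, d=6, C=5, tardiness=max(0,5-6)=0
  Job 2: p=2, d=7, C=7, tardiness=max(0,7-7)=0
  Job 3: p=5, d=9, C=12, tardiness=max(0,12-9)=3
Total tardiness = 3

3


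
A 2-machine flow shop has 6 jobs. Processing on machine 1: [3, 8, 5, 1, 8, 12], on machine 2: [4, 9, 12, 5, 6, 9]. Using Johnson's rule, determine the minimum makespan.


Apply Johnson's rule:
  Group 1 (a <= b): [(4, 1, 5), (1, 3, 4), (3, 5, 12), (2, 8, 9)]
  Group 2 (a > b): [(6, 12, 9), (5, 8, 6)]
Optimal job order: [4, 1, 3, 2, 6, 5]
Schedule:
  Job 4: M1 done at 1, M2 done at 6
  Job 1: M1 done at 4, M2 done at 10
  Job 3: M1 done at 9, M2 done at 22
  Job 2: M1 done at 17, M2 done at 31
  Job 6: M1 done at 29, M2 done at 40
  Job 5: M1 done at 37, M2 done at 46
Makespan = 46

46


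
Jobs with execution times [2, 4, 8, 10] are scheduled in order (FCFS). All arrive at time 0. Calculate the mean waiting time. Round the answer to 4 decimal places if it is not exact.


FCFS order (as given): [2, 4, 8, 10]
Waiting times:
  Job 1: wait = 0
  Job 2: wait = 2
  Job 3: wait = 6
  Job 4: wait = 14
Sum of waiting times = 22
Average waiting time = 22/4 = 5.5

5.5


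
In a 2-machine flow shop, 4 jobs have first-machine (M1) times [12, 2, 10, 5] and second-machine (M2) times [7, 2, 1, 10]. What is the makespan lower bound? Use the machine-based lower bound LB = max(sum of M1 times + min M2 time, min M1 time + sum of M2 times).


LB1 = sum(M1 times) + min(M2 times) = 29 + 1 = 30
LB2 = min(M1 times) + sum(M2 times) = 2 + 20 = 22
Lower bound = max(LB1, LB2) = max(30, 22) = 30

30


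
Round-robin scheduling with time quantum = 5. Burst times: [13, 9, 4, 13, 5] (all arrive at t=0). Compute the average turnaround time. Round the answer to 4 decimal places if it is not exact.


Time quantum = 5
Execution trace:
  J1 runs 5 units, time = 5
  J2 runs 5 units, time = 10
  J3 runs 4 units, time = 14
  J4 runs 5 units, time = 19
  J5 runs 5 units, time = 24
  J1 runs 5 units, time = 29
  J2 runs 4 units, time = 33
  J4 runs 5 units, time = 38
  J1 runs 3 units, time = 41
  J4 runs 3 units, time = 44
Finish times: [41, 33, 14, 44, 24]
Average turnaround = 156/5 = 31.2

31.2


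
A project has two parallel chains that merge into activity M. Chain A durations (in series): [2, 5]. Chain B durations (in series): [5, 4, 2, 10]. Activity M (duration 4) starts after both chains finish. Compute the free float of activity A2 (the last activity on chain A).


ES(A2) = sum of predecessors on chain A = 2
EF(A2) = ES + duration = 2 + 5 = 7
Successor of A2 is M. ES(M) = max(sum(A), sum(B)) = max(7, 21) = 21
Free float = ES(successor) - EF(current) = 21 - 7 = 14

14


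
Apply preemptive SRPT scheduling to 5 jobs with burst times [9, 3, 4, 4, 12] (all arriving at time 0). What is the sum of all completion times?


Since all jobs arrive at t=0, SRPT equals SPT ordering.
SPT order: [3, 4, 4, 9, 12]
Completion times:
  Job 1: p=3, C=3
  Job 2: p=4, C=7
  Job 3: p=4, C=11
  Job 4: p=9, C=20
  Job 5: p=12, C=32
Total completion time = 3 + 7 + 11 + 20 + 32 = 73

73


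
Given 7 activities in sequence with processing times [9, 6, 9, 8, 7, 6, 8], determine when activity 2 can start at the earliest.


Activity 2 starts after activities 1 through 1 complete.
Predecessor durations: [9]
ES = 9 = 9

9


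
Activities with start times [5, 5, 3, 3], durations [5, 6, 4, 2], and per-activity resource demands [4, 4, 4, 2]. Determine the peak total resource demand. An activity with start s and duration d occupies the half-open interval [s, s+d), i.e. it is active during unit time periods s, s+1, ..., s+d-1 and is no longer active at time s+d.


Each activity i is active on [start_i, start_i + duration_i).
Compute total resource usage per time slot:
  t=0: active resources = [], total = 0
  t=1: active resources = [], total = 0
  t=2: active resources = [], total = 0
  t=3: active resources = [4, 2], total = 6
  t=4: active resources = [4, 2], total = 6
  t=5: active resources = [4, 4, 4], total = 12
  t=6: active resources = [4, 4, 4], total = 12
  t=7: active resources = [4, 4], total = 8
  t=8: active resources = [4, 4], total = 8
  t=9: active resources = [4, 4], total = 8
  t=10: active resources = [4], total = 4
Peak resource demand = 12

12


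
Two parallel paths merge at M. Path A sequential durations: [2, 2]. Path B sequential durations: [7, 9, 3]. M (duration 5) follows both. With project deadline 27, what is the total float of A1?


Forward pass: ES(A1) = sum of predecessors on chain A = 0
EF = ES + duration = 0 + 2 = 2
Backward pass: LF(M) = deadline = 27; LS(M) = 27 - 5 = 22
LF(A1) = LS(M) - sum(successors on chain A) = 22 - 2 = 20
LS = LF - duration = 20 - 2 = 18
Total float = LS - ES = 18 - 0 = 18

18


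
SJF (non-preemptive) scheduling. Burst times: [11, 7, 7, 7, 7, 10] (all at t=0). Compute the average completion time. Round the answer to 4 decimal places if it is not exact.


SJF order (ascending): [7, 7, 7, 7, 10, 11]
Completion times:
  Job 1: burst=7, C=7
  Job 2: burst=7, C=14
  Job 3: burst=7, C=21
  Job 4: burst=7, C=28
  Job 5: burst=10, C=38
  Job 6: burst=11, C=49
Average completion = 157/6 = 26.1667

26.1667


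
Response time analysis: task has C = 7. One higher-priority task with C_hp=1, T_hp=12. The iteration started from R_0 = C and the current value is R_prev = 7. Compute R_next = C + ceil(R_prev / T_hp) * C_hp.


R_next = C + ceil(R_prev / T_hp) * C_hp
ceil(7 / 12) = ceil(0.5833) = 1
Interference = 1 * 1 = 1
R_next = 7 + 1 = 8

8


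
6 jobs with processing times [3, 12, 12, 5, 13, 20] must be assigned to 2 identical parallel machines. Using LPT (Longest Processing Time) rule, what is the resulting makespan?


Sort jobs in decreasing order (LPT): [20, 13, 12, 12, 5, 3]
Assign each job to the least loaded machine:
  Machine 1: jobs [20, 12], load = 32
  Machine 2: jobs [13, 12, 5, 3], load = 33
Makespan = max load = 33

33
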